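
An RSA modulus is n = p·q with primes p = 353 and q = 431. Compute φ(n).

151360

φ(152143) = 152143 · (1 − 1/353) · (1 − 1/431)
       = 152143 · 151360/152143 = 151360.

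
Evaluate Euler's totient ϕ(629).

576

First factor: 629 = 17 · 37.
φ(17) = 17 − 1 = 16.
φ(37) = 37 − 1 = 36.
Since φ is multiplicative, φ(629) = 16 · 36 = 576.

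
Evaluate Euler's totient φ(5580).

1440

5580 = 2^2 · 3^2 · 5 · 31.
φ(5580) = 5580 · (1 − 1/2) · (1 − 1/3) · (1 − 1/5) · (1 − 1/31)
       = 5580 · 240/930 = 1440.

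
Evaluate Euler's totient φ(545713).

First factor: 545713 = 7**3 · 37 · 43.
φ(7^3) = 7^2·(7−1) = 49·6 = 294.
φ(37) = 37 − 1 = 36.
φ(43) = 43 − 1 = 42.
Since φ is multiplicative, φ(545713) = 294 · 36 · 42 = 444528.

444528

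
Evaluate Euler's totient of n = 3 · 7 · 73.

φ(1533) = 1533 · (1 − 1/3) · (1 − 1/7) · (1 − 1/73)
       = 1533 · 864/1533 = 864.

864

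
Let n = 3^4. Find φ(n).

54

φ(3^4) = 3^4 − 3^3 = 81 − 27 = 54.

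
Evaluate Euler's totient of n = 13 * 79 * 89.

82368

φ(91403) = 91403 · (1 − 1/13) · (1 − 1/79) · (1 − 1/89)
       = 91403 · 82368/91403 = 82368.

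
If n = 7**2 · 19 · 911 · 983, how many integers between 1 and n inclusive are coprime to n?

675576720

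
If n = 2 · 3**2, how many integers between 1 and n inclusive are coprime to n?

6

φ(2) = 2 − 1 = 1.
φ(3^2) = 3^2 − 3^1 = 9 − 3 = 6.
φ(18) = 1 × 6 = 6.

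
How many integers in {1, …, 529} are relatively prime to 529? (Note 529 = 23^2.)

506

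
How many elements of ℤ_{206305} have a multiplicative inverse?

206305 = 5 · 11^3 · 31.
φ(5) = 5 − 1 = 4.
φ(11^3) = 11^3 − 11^2 = 1331 − 121 = 1210.
φ(31) = 31 − 1 = 30.
Multiply: 4 · 1210 · 30 = 145200.

145200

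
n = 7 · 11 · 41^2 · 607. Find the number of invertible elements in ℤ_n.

59630400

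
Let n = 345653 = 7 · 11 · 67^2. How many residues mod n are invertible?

φ(7) = 7 − 1 = 6.
φ(11) = 11 − 1 = 10.
φ(67^2) = 67^1·(67−1) = 67·66 = 4422.
Multiply: 6 · 10 · 4422 = 265320.

265320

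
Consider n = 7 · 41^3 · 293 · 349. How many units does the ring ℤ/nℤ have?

40995959040

φ(7) = 7 − 1 = 6.
φ(41^3) = 41^3 − 41^2 = 68921 − 1681 = 67240.
φ(293) = 293 − 1 = 292.
φ(349) = 349 − 1 = 348.
φ(49333582879) = 6 × 67240 × 292 × 348 = 40995959040.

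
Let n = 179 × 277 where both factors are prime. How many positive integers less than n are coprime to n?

49128

φ(179) = 179 − 1 = 178.
φ(277) = 277 − 1 = 276.
Since φ is multiplicative, φ(49583) = 178 · 276 = 49128.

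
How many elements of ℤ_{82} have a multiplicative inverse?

40

Prime factorization: 82 = 2 · 41.
φ(82) = 82 · (1 − 1/2) · (1 − 1/41)
       = 82 · 40/82 = 40.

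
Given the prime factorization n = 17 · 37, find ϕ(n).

φ(629) = 629 · (1 − 1/17) · (1 − 1/37)
       = 629 · 576/629 = 576.

576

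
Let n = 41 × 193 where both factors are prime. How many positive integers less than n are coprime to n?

7680

φ(7913) = 7913 · (1 − 1/41) · (1 − 1/193)
       = 7913 · 7680/7913 = 7680.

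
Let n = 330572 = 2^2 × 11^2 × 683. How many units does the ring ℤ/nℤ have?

150040

φ(330572) = 330572 · (1 − 1/2) · (1 − 1/11) · (1 − 1/683)
       = 330572 · 6820/15026 = 150040.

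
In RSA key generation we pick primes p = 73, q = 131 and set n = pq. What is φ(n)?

9360

φ(n) = (p − 1)(q − 1) = (73−1)(131−1) = 72·130 = 9360.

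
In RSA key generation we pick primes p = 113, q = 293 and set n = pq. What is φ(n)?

φ(n) = (p − 1)(q − 1) = (113−1)(293−1) = 112·292 = 32704.

32704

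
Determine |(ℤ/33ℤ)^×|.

20

Prime factorization: 33 = 3 × 11.
φ(3) = 3 − 1 = 2.
φ(11) = 11 − 1 = 10.
Since φ is multiplicative, φ(33) = 2 · 10 = 20.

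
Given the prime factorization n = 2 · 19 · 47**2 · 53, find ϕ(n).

2023632

φ(2) = 2 − 1 = 1.
φ(19) = 19 − 1 = 18.
φ(47^2) = 47^1·(47−1) = 47·46 = 2162.
φ(53) = 53 − 1 = 52.
φ(4448926) = 1 × 18 × 2162 × 52 = 2023632.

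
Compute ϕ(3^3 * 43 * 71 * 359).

φ(3^3) = 3^2·(3−1) = 9·2 = 18.
φ(43) = 43 − 1 = 42.
φ(71) = 71 − 1 = 70.
φ(359) = 359 − 1 = 358.
Multiply: 18 · 42 · 70 · 358 = 18945360.

18945360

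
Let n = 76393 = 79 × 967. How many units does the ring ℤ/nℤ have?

75348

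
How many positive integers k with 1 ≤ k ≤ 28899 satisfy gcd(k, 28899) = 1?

16848

First factor: 28899 = 3^2 × 13^2 × 19.
φ(28899) = 28899 · (1 − 1/3) · (1 − 1/13) · (1 − 1/19)
       = 28899 · 432/741 = 16848.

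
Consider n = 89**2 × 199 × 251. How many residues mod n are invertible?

φ(89^2) = 89^2 − 89^1 = 7921 − 89 = 7832.
φ(199) = 199 − 1 = 198.
φ(251) = 251 − 1 = 250.
Multiply: 7832 · 198 · 250 = 387684000.

387684000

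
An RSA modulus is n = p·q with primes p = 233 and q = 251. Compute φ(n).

φ(pq) = (p−1)(q−1) = 232 · 250 = 58000.

58000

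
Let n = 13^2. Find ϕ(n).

156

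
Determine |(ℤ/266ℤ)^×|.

108

Prime factorization: 266 = 2 × 7 × 19.
φ(2) = 2 − 1 = 1.
φ(7) = 7 − 1 = 6.
φ(19) = 19 − 1 = 18.
Multiply: 1 · 6 · 18 = 108.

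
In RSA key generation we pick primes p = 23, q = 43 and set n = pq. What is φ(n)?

φ(23) = 23 − 1 = 22.
φ(43) = 43 − 1 = 42.
Multiply: 22 · 42 = 924.

924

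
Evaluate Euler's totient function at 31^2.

930

φ(31^2) = 31^2 − 31^1 = 961 − 31 = 930.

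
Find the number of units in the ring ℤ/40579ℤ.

28800

40579 = 7 × 11 × 17 × 31.
φ(7) = 7 − 1 = 6.
φ(11) = 11 − 1 = 10.
φ(17) = 17 − 1 = 16.
φ(31) = 31 − 1 = 30.
Multiply: 6 · 10 · 16 · 30 = 28800.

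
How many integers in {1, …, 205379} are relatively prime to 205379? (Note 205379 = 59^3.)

201898

φ(59^3) = 59^2·(59−1) = 3481·58 = 201898.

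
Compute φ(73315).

50400

First factor: 73315 = 5 · 11 · 31 · 43.
φ(5) = 5 − 1 = 4.
φ(11) = 11 − 1 = 10.
φ(31) = 31 − 1 = 30.
φ(43) = 43 − 1 = 42.
φ(73315) = 4 × 10 × 30 × 42 = 50400.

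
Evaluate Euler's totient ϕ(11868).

3696

Factor 11868: 11868 = 2**2 × 3 × 23 × 43.
φ(2^2) = 2^2 − 2^1 = 4 − 2 = 2.
φ(3) = 3 − 1 = 2.
φ(23) = 23 − 1 = 22.
φ(43) = 43 − 1 = 42.
φ(11868) = 2 × 2 × 22 × 42 = 3696.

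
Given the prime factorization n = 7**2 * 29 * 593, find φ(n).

696192

φ(7^2) = 7^1·(7−1) = 7·6 = 42.
φ(29) = 29 − 1 = 28.
φ(593) = 593 − 1 = 592.
Since φ is multiplicative, φ(842653) = 42 · 28 · 592 = 696192.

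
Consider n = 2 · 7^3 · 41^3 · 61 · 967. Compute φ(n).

1145785737600

φ(2) = 2 − 1 = 1.
φ(7^3) = 7^3 − 7^2 = 343 − 49 = 294.
φ(41^3) = 41^2·(41−1) = 1681·40 = 67240.
φ(61) = 61 − 1 = 60.
φ(967) = 967 − 1 = 966.
Since φ is multiplicative, φ(2788893916522) = 1 · 294 · 67240 · 60 · 966 = 1145785737600.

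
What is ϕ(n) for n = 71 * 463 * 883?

28523880

φ(29026859) = 29026859 · (1 − 1/71) · (1 − 1/463) · (1 − 1/883)
       = 29026859 · 28523880/29026859 = 28523880.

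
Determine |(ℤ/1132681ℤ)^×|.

958320

Prime factorization: 1132681 = 11^3 · 23 · 37.
φ(1132681) = 1132681 · (1 − 1/11) · (1 − 1/23) · (1 − 1/37)
       = 1132681 · 7920/9361 = 958320.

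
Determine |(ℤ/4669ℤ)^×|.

3696

First factor: 4669 = 7 * 23 * 29.
φ(4669) = 4669 · (1 − 1/7) · (1 − 1/23) · (1 − 1/29)
       = 4669 · 3696/4669 = 3696.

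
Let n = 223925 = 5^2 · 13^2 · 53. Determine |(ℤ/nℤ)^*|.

162240

φ(5^2) = 5^2 − 5^1 = 25 − 5 = 20.
φ(13^2) = 13^1·(13−1) = 13·12 = 156.
φ(53) = 53 − 1 = 52.
Multiply: 20 · 156 · 52 = 162240.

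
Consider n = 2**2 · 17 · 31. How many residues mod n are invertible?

960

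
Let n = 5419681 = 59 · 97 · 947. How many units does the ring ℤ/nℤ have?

φ(59) = 59 − 1 = 58.
φ(97) = 97 − 1 = 96.
φ(947) = 947 − 1 = 946.
φ(5419681) = 58 × 96 × 946 = 5267328.

5267328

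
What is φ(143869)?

123200

First factor: 143869 = 11**2 · 29 · 41.
φ(143869) = 143869 · (1 − 1/11) · (1 − 1/29) · (1 − 1/41)
       = 143869 · 11200/13079 = 123200.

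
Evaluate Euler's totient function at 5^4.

500

φ(625) = 625 · (1 − 1/5)
       = 625 · 4/5 = 500.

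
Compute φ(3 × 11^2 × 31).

6600

φ(3) = 3 − 1 = 2.
φ(11^2) = 11^1·(11−1) = 11·10 = 110.
φ(31) = 31 − 1 = 30.
Multiply: 2 · 110 · 30 = 6600.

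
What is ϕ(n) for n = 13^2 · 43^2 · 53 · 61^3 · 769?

φ(2890781922584777) = 2890781922584777 · (1 − 1/13) · (1 − 1/43) · (1 − 1/53) · (1 − 1/61) · (1 − 1/769)
       = 2890781922584777 · 1207664640/1389772943 = 2511989550120960.

2511989550120960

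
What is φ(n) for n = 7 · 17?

96

φ(7) = 7 − 1 = 6.
φ(17) = 17 − 1 = 16.
φ(119) = 6 × 16 = 96.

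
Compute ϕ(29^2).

φ(29^2) = 29^1·(29−1) = 29·28 = 812.

812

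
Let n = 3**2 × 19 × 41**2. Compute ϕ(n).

177120

φ(3^2) = 3^2 − 3^1 = 9 − 3 = 6.
φ(19) = 19 − 1 = 18.
φ(41^2) = 41^2 − 41^1 = 1681 − 41 = 1640.
Since φ is multiplicative, φ(287451) = 6 · 18 · 1640 = 177120.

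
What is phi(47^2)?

φ(47^2) = 47^2 − 47^1 = 2209 − 47 = 2162.

2162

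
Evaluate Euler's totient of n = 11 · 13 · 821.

98400

φ(117403) = 117403 · (1 − 1/11) · (1 − 1/13) · (1 − 1/821)
       = 117403 · 98400/117403 = 98400.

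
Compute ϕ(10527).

Prime factorization: 10527 = 3 · 11**2 · 29.
φ(10527) = 10527 · (1 − 1/3) · (1 − 1/11) · (1 − 1/29)
       = 10527 · 560/957 = 6160.

6160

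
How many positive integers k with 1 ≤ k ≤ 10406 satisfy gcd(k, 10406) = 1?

First factor: 10406 = 2 · 11^2 · 43.
φ(2) = 2 − 1 = 1.
φ(11^2) = 11^1·(11−1) = 11·10 = 110.
φ(43) = 43 − 1 = 42.
Since φ is multiplicative, φ(10406) = 1 · 110 · 42 = 4620.

4620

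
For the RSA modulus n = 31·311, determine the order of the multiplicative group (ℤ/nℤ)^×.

9300

φ(9641) = 9641 · (1 − 1/31) · (1 − 1/311)
       = 9641 · 9300/9641 = 9300.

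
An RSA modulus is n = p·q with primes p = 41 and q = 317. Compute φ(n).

φ(41) = 41 − 1 = 40.
φ(317) = 317 − 1 = 316.
Since φ is multiplicative, φ(12997) = 40 · 316 = 12640.

12640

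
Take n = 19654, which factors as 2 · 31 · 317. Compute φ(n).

9480

φ(19654) = 19654 · (1 − 1/2) · (1 − 1/31) · (1 − 1/317)
       = 19654 · 9480/19654 = 9480.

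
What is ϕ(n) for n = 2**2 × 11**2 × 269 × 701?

41272000

φ(91267396) = 91267396 · (1 − 1/2) · (1 − 1/11) · (1 − 1/269) · (1 − 1/701)
       = 91267396 · 1876000/4148518 = 41272000.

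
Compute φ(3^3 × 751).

13500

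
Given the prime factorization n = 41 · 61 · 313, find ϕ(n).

748800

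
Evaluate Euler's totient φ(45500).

14400

Factor 45500: 45500 = 2**2 · 5**3 · 7 · 13.
φ(2^2) = 2^2 − 2^1 = 4 − 2 = 2.
φ(5^3) = 5^3 − 5^2 = 125 − 25 = 100.
φ(7) = 7 − 1 = 6.
φ(13) = 13 − 1 = 12.
Multiply: 2 · 100 · 6 · 12 = 14400.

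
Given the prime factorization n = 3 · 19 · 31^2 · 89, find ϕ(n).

φ(3) = 3 − 1 = 2.
φ(19) = 19 − 1 = 18.
φ(31^2) = 31^1·(31−1) = 31·30 = 930.
φ(89) = 89 − 1 = 88.
φ(4875153) = 2 × 18 × 930 × 88 = 2946240.

2946240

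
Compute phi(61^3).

223260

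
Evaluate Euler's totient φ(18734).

8064

18734 = 2 * 17 * 19 * 29.
φ(2) = 2 − 1 = 1.
φ(17) = 17 − 1 = 16.
φ(19) = 19 − 1 = 18.
φ(29) = 29 − 1 = 28.
Multiply: 1 · 16 · 18 · 28 = 8064.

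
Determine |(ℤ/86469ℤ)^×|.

86469 = 3 · 19 · 37 · 41.
φ(3) = 3 − 1 = 2.
φ(19) = 19 − 1 = 18.
φ(37) = 37 − 1 = 36.
φ(41) = 41 − 1 = 40.
Multiply: 2 · 18 · 36 · 40 = 51840.

51840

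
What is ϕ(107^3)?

φ(107^3) = 107^3 − 107^2 = 1225043 − 11449 = 1213594.

1213594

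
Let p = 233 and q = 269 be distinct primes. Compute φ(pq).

For distinct primes, φ(pq) = (p−1)(q−1) = 232 × 268 = 62176.

62176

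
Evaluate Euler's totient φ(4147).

3360

Factor 4147: 4147 = 11 · 13 · 29.
φ(4147) = 4147 · (1 − 1/11) · (1 − 1/13) · (1 − 1/29)
       = 4147 · 3360/4147 = 3360.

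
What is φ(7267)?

6552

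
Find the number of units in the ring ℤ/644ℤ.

264

First factor: 644 = 2**2 × 7 × 23.
φ(644) = 644 · (1 − 1/2) · (1 − 1/7) · (1 − 1/23)
       = 644 · 132/322 = 264.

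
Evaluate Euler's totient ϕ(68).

32

Factor 68: 68 = 2**2 · 17.
φ(68) = 68 · (1 − 1/2) · (1 − 1/17)
       = 68 · 16/34 = 32.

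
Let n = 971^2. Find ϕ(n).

941870

φ(971^2) = 971^1·(971−1) = 971·970 = 941870.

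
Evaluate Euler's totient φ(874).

874 = 2 · 19 · 23.
φ(2) = 2 − 1 = 1.
φ(19) = 19 − 1 = 18.
φ(23) = 23 − 1 = 22.
φ(874) = 1 × 18 × 22 = 396.

396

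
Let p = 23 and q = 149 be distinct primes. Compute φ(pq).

φ(n) = (p − 1)(q − 1) = (23−1)(149−1) = 22·148 = 3256.

3256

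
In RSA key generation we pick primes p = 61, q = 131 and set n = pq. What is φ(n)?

φ(61) = 61 − 1 = 60.
φ(131) = 131 − 1 = 130.
Since φ is multiplicative, φ(7991) = 60 · 130 = 7800.

7800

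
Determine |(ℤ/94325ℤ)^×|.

Factor 94325: 94325 = 5**2 × 7**3 × 11.
φ(5^2) = 5^2 − 5^1 = 25 − 5 = 20.
φ(7^3) = 7^2·(7−1) = 49·6 = 294.
φ(11) = 11 − 1 = 10.
Since φ is multiplicative, φ(94325) = 20 · 294 · 10 = 58800.

58800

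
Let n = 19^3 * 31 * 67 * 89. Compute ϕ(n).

1132211520

φ(19^3) = 19^3 − 19^2 = 6859 − 361 = 6498.
φ(31) = 31 − 1 = 30.
φ(67) = 67 − 1 = 66.
φ(89) = 89 − 1 = 88.
φ(1267906727) = 6498 × 30 × 66 × 88 = 1132211520.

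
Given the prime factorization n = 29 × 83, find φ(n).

2296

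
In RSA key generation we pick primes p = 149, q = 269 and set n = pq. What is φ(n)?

39664

φ(pq) = (p−1)(q−1) = 148 · 268 = 39664.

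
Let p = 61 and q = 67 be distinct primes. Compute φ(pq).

φ(pq) = (p−1)(q−1) = 60 · 66 = 3960.

3960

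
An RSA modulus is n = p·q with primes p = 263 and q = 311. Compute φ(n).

81220

φ(n) = (p − 1)(q − 1) = (263−1)(311−1) = 262·310 = 81220.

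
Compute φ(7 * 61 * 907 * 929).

302676480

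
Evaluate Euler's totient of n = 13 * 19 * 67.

14256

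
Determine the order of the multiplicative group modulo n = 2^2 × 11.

φ(44) = 44 · (1 − 1/2) · (1 − 1/11)
       = 44 · 10/22 = 20.

20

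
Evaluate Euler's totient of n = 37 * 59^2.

φ(128797) = 128797 · (1 − 1/37) · (1 − 1/59)
       = 128797 · 2088/2183 = 123192.

123192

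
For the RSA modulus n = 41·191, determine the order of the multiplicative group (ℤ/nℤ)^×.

7600

φ(pq) = (p−1)(q−1) = 40 · 190 = 7600.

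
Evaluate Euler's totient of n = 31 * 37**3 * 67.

φ(31) = 31 − 1 = 30.
φ(37^3) = 37^2·(37−1) = 1369·36 = 49284.
φ(67) = 67 − 1 = 66.
Multiply: 30 · 49284 · 66 = 97582320.

97582320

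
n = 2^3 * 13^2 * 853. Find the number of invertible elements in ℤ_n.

531648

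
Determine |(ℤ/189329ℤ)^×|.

145152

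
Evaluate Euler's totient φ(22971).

12960

First factor: 22971 = 3 · 13 · 19 · 31.
φ(22971) = 22971 · (1 − 1/3) · (1 − 1/13) · (1 − 1/19) · (1 − 1/31)
       = 22971 · 12960/22971 = 12960.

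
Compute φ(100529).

First factor: 100529 = 11 · 13 · 19 · 37.
φ(100529) = 100529 · (1 − 1/11) · (1 − 1/13) · (1 − 1/19) · (1 − 1/37)
       = 100529 · 77760/100529 = 77760.

77760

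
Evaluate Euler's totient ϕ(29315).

19200

Prime factorization: 29315 = 5 × 11 × 13 × 41.
φ(5) = 5 − 1 = 4.
φ(11) = 11 − 1 = 10.
φ(13) = 13 − 1 = 12.
φ(41) = 41 − 1 = 40.
φ(29315) = 4 × 10 × 12 × 40 = 19200.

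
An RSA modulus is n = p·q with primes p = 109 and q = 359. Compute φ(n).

For distinct primes, φ(pq) = (p−1)(q−1) = 108 × 358 = 38664.

38664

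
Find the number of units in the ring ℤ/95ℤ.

Factor 95: 95 = 5 · 19.
φ(95) = 95 · (1 − 1/5) · (1 − 1/19)
       = 95 · 72/95 = 72.

72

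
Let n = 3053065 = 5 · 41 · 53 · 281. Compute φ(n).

φ(5) = 5 − 1 = 4.
φ(41) = 41 − 1 = 40.
φ(53) = 53 − 1 = 52.
φ(281) = 281 − 1 = 280.
φ(3053065) = 4 × 40 × 52 × 280 = 2329600.

2329600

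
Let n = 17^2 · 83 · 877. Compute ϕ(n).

19538304

φ(21036599) = 21036599 · (1 − 1/17) · (1 − 1/83) · (1 − 1/877)
       = 21036599 · 1149312/1237447 = 19538304.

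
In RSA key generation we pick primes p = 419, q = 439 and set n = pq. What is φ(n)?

183084

For distinct primes, φ(pq) = (p−1)(q−1) = 418 × 438 = 183084.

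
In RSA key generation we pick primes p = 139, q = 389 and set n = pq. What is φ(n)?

For distinct primes, φ(pq) = (p−1)(q−1) = 138 × 388 = 53544.

53544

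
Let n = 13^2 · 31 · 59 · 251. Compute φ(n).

φ(77584351) = 77584351 · (1 − 1/13) · (1 − 1/31) · (1 − 1/59) · (1 − 1/251)
       = 77584351 · 5220000/5968027 = 67860000.

67860000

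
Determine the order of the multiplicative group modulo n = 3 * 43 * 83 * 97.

661248

φ(3) = 3 − 1 = 2.
φ(43) = 43 − 1 = 42.
φ(83) = 83 − 1 = 82.
φ(97) = 97 − 1 = 96.
Since φ is multiplicative, φ(1038579) = 2 · 42 · 82 · 96 = 661248.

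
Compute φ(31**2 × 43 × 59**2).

133663320

φ(31^2) = 31^1·(31−1) = 31·30 = 930.
φ(43) = 43 − 1 = 42.
φ(59^2) = 59^1·(59−1) = 59·58 = 3422.
φ(143845363) = 930 × 42 × 3422 = 133663320.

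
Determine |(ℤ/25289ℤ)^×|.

21780

Prime factorization: 25289 = 11^3 · 19.
φ(25289) = 25289 · (1 − 1/11) · (1 − 1/19)
       = 25289 · 180/209 = 21780.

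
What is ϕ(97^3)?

903264

φ(912673) = 912673 · (1 − 1/97)
       = 912673 · 96/97 = 903264.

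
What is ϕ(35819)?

28224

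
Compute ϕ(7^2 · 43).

φ(7^2) = 7^1·(7−1) = 7·6 = 42.
φ(43) = 43 − 1 = 42.
φ(2107) = 42 × 42 = 1764.

1764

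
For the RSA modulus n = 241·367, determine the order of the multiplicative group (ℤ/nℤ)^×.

87840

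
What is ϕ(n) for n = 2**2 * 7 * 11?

120

φ(2^2) = 2^1·(2−1) = 2·1 = 2.
φ(7) = 7 − 1 = 6.
φ(11) = 11 − 1 = 10.
Multiply: 2 · 6 · 10 = 120.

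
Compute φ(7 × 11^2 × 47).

30360

φ(7) = 7 − 1 = 6.
φ(11^2) = 11^2 − 11^1 = 121 − 11 = 110.
φ(47) = 47 − 1 = 46.
Since φ is multiplicative, φ(39809) = 6 · 110 · 46 = 30360.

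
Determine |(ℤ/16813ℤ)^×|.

14784

First factor: 16813 = 17 · 23 · 43.
φ(17) = 17 − 1 = 16.
φ(23) = 23 − 1 = 22.
φ(43) = 43 − 1 = 42.
Since φ is multiplicative, φ(16813) = 16 · 22 · 42 = 14784.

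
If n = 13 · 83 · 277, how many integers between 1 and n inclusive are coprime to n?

271584

φ(298883) = 298883 · (1 − 1/13) · (1 − 1/83) · (1 − 1/277)
       = 298883 · 271584/298883 = 271584.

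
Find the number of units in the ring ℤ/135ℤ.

72

First factor: 135 = 3^3 · 5.
φ(3^3) = 3^3 − 3^2 = 27 − 9 = 18.
φ(5) = 5 − 1 = 4.
φ(135) = 18 × 4 = 72.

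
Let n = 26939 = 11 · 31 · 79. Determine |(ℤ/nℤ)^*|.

φ(26939) = 26939 · (1 − 1/11) · (1 − 1/31) · (1 − 1/79)
       = 26939 · 23400/26939 = 23400.

23400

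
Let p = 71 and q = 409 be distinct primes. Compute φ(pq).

φ(71) = 71 − 1 = 70.
φ(409) = 409 − 1 = 408.
Since φ is multiplicative, φ(29039) = 70 · 408 = 28560.

28560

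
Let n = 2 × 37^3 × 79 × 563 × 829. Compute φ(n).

φ(3735297391498) = 3735297391498 · (1 − 1/2) · (1 − 1/37) · (1 − 1/79) · (1 − 1/563) · (1 − 1/829)
       = 3735297391498 · 1306663488/2728486042 = 1788822315072.

1788822315072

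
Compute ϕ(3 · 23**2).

1012

φ(1587) = 1587 · (1 − 1/3) · (1 − 1/23)
       = 1587 · 44/69 = 1012.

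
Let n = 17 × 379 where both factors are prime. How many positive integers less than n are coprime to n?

For distinct primes, φ(pq) = (p−1)(q−1) = 16 × 378 = 6048.

6048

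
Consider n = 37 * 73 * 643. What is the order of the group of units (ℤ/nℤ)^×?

φ(1736743) = 1736743 · (1 − 1/37) · (1 − 1/73) · (1 − 1/643)
       = 1736743 · 1664064/1736743 = 1664064.

1664064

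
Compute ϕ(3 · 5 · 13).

φ(195) = 195 · (1 − 1/3) · (1 − 1/5) · (1 − 1/13)
       = 195 · 96/195 = 96.

96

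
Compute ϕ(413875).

252000

Prime factorization: 413875 = 5^3 × 7 × 11 × 43.
φ(413875) = 413875 · (1 − 1/5) · (1 − 1/7) · (1 − 1/11) · (1 − 1/43)
       = 413875 · 10080/16555 = 252000.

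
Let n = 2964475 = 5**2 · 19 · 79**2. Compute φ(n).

φ(2964475) = 2964475 · (1 − 1/5) · (1 − 1/19) · (1 − 1/79)
       = 2964475 · 5616/7505 = 2218320.

2218320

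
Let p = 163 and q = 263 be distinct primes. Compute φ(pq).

φ(163) = 163 − 1 = 162.
φ(263) = 263 − 1 = 262.
Multiply: 162 · 262 = 42444.

42444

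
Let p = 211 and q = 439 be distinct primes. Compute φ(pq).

φ(92629) = 92629 · (1 − 1/211) · (1 − 1/439)
       = 92629 · 91980/92629 = 91980.

91980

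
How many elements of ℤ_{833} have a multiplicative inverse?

833 = 7^2 · 17.
φ(7^2) = 7^1·(7−1) = 7·6 = 42.
φ(17) = 17 − 1 = 16.
Multiply: 42 · 16 = 672.

672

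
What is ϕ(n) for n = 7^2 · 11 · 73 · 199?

5987520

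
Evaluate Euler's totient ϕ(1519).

Factor 1519: 1519 = 7^2 * 31.
φ(7^2) = 7^2 − 7^1 = 49 − 7 = 42.
φ(31) = 31 − 1 = 30.
Since φ is multiplicative, φ(1519) = 42 · 30 = 1260.

1260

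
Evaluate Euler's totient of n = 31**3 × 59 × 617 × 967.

φ(31^3) = 31^2·(31−1) = 961·30 = 28830.
φ(59) = 59 − 1 = 58.
φ(617) = 617 − 1 = 616.
φ(967) = 967 − 1 = 966.
Since φ is multiplicative, φ(1048693874491) = 28830 · 58 · 616 · 966 = 995016939840.

995016939840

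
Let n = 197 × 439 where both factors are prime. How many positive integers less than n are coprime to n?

φ(n) = (p − 1)(q − 1) = (197−1)(439−1) = 196·438 = 85848.

85848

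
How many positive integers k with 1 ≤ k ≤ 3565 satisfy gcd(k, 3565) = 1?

2640

3565 = 5 × 23 × 31.
φ(5) = 5 − 1 = 4.
φ(23) = 23 − 1 = 22.
φ(31) = 31 − 1 = 30.
Since φ is multiplicative, φ(3565) = 4 · 22 · 30 = 2640.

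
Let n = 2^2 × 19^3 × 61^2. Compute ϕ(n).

φ(102089356) = 102089356 · (1 − 1/2) · (1 − 1/19) · (1 − 1/61)
       = 102089356 · 1080/2318 = 47565360.

47565360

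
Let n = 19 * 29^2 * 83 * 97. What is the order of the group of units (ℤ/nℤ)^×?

115057152

φ(19) = 19 − 1 = 18.
φ(29^2) = 29^1·(29−1) = 29·28 = 812.
φ(83) = 83 − 1 = 82.
φ(97) = 97 − 1 = 96.
Multiply: 18 · 812 · 82 · 96 = 115057152.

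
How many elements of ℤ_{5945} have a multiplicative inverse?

First factor: 5945 = 5 · 29 · 41.
φ(5945) = 5945 · (1 − 1/5) · (1 − 1/29) · (1 − 1/41)
       = 5945 · 4480/5945 = 4480.

4480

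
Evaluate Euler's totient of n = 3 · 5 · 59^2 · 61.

1642560

φ(3185115) = 3185115 · (1 − 1/3) · (1 − 1/5) · (1 − 1/59) · (1 − 1/61)
       = 3185115 · 27840/53985 = 1642560.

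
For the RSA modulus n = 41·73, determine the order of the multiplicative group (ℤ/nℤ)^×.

2880

φ(pq) = (p−1)(q−1) = 40 · 72 = 2880.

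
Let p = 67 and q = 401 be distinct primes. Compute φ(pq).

26400

φ(26867) = 26867 · (1 − 1/67) · (1 − 1/401)
       = 26867 · 26400/26867 = 26400.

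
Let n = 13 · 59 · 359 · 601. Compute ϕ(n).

149500800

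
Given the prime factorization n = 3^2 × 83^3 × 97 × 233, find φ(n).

φ(116306621883) = 116306621883 · (1 − 1/3) · (1 − 1/83) · (1 − 1/97) · (1 − 1/233)
       = 116306621883 · 3652608/5627649 = 75488449536.

75488449536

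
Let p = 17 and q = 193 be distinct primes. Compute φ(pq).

3072

φ(17) = 17 − 1 = 16.
φ(193) = 193 − 1 = 192.
Since φ is multiplicative, φ(3281) = 16 · 192 = 3072.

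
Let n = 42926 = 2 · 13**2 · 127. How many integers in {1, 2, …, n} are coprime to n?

19656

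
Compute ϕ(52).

52 = 2^2 × 13.
φ(2^2) = 2^2 − 2^1 = 4 − 2 = 2.
φ(13) = 13 − 1 = 12.
φ(52) = 2 × 12 = 24.

24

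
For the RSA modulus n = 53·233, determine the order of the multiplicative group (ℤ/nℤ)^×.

12064

φ(n) = (p − 1)(q − 1) = (53−1)(233−1) = 52·232 = 12064.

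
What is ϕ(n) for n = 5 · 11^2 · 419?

183920

φ(5) = 5 − 1 = 4.
φ(11^2) = 11^1·(11−1) = 11·10 = 110.
φ(419) = 419 − 1 = 418.
Since φ is multiplicative, φ(253495) = 4 · 110 · 418 = 183920.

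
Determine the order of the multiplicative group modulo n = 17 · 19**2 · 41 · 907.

198305280

φ(228216619) = 228216619 · (1 − 1/17) · (1 − 1/19) · (1 − 1/41) · (1 − 1/907)
       = 228216619 · 10437120/12011401 = 198305280.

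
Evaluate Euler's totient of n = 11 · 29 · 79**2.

1725360

φ(1990879) = 1990879 · (1 − 1/11) · (1 − 1/29) · (1 − 1/79)
       = 1990879 · 21840/25201 = 1725360.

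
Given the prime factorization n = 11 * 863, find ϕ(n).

φ(11) = 11 − 1 = 10.
φ(863) = 863 − 1 = 862.
Since φ is multiplicative, φ(9493) = 10 · 862 = 8620.

8620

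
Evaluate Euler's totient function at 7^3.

294

φ(7^3) = 7^2·(7−1) = 49·6 = 294.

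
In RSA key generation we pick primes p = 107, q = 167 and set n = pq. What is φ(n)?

17596

φ(pq) = (p−1)(q−1) = 106 · 166 = 17596.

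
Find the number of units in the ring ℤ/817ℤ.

756

Prime factorization: 817 = 19 × 43.
φ(817) = 817 · (1 − 1/19) · (1 − 1/43)
       = 817 · 756/817 = 756.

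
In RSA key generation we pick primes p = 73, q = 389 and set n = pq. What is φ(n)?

For distinct primes, φ(pq) = (p−1)(q−1) = 72 × 388 = 27936.

27936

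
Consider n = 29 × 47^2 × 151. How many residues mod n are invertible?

φ(29) = 29 − 1 = 28.
φ(47^2) = 47^1·(47−1) = 47·46 = 2162.
φ(151) = 151 − 1 = 150.
φ(9673211) = 28 × 2162 × 150 = 9080400.

9080400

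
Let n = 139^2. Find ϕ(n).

19182

φ(19321) = 19321 · (1 − 1/139)
       = 19321 · 138/139 = 19182.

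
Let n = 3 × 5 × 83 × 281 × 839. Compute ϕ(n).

φ(293519955) = 293519955 · (1 − 1/3) · (1 − 1/5) · (1 − 1/83) · (1 − 1/281) · (1 − 1/839)
       = 293519955 · 153923840/293519955 = 153923840.

153923840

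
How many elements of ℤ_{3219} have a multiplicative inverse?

2016

3219 = 3 · 29 · 37.
φ(3) = 3 − 1 = 2.
φ(29) = 29 − 1 = 28.
φ(37) = 37 − 1 = 36.
φ(3219) = 2 × 28 × 36 = 2016.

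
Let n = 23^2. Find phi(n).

φ(23^2) = 23^2 − 23^1 = 529 − 23 = 506.

506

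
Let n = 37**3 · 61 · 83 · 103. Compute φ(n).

φ(26414982317) = 26414982317 · (1 − 1/37) · (1 − 1/61) · (1 − 1/83) · (1 − 1/103)
       = 26414982317 · 18066240/19295093 = 24732682560.

24732682560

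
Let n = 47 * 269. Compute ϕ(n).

φ(12643) = 12643 · (1 − 1/47) · (1 − 1/269)
       = 12643 · 12328/12643 = 12328.

12328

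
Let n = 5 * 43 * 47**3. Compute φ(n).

φ(5) = 5 − 1 = 4.
φ(43) = 43 − 1 = 42.
φ(47^3) = 47^2·(47−1) = 2209·46 = 101614.
φ(22321945) = 4 × 42 × 101614 = 17071152.

17071152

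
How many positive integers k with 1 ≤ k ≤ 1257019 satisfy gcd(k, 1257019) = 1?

1108800

Factor 1257019: 1257019 = 23 × 31 × 41 × 43.
φ(23) = 23 − 1 = 22.
φ(31) = 31 − 1 = 30.
φ(41) = 41 − 1 = 40.
φ(43) = 43 − 1 = 42.
φ(1257019) = 22 × 30 × 40 × 42 = 1108800.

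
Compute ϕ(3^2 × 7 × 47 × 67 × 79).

8525088

φ(15672573) = 15672573 · (1 − 1/3) · (1 − 1/7) · (1 − 1/47) · (1 − 1/67) · (1 − 1/79)
       = 15672573 · 2841696/5224191 = 8525088.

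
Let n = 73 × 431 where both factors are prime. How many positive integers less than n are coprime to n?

φ(n) = (p − 1)(q − 1) = (73−1)(431−1) = 72·430 = 30960.

30960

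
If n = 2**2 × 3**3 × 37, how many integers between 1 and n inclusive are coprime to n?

φ(2^2) = 2^1·(2−1) = 2·1 = 2.
φ(3^3) = 3^3 − 3^2 = 27 − 9 = 18.
φ(37) = 37 − 1 = 36.
φ(3996) = 2 × 18 × 36 = 1296.

1296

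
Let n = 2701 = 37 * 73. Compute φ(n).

φ(37) = 37 − 1 = 36.
φ(73) = 73 − 1 = 72.
φ(2701) = 36 × 72 = 2592.

2592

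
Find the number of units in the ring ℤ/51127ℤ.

First factor: 51127 = 29 * 41 * 43.
φ(51127) = 51127 · (1 − 1/29) · (1 − 1/41) · (1 − 1/43)
       = 51127 · 47040/51127 = 47040.

47040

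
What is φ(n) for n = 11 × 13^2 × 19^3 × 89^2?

79392044160

φ(11) = 11 − 1 = 10.
φ(13^2) = 13^1·(13−1) = 13·12 = 156.
φ(19^3) = 19^3 − 19^2 = 6859 − 361 = 6498.
φ(89^2) = 89^1·(89−1) = 89·88 = 7832.
φ(100999728401) = 10 × 156 × 6498 × 7832 = 79392044160.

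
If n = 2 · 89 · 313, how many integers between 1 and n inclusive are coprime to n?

27456

φ(2) = 2 − 1 = 1.
φ(89) = 89 − 1 = 88.
φ(313) = 313 − 1 = 312.
Since φ is multiplicative, φ(55714) = 1 · 88 · 312 = 27456.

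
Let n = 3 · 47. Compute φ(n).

φ(141) = 141 · (1 − 1/3) · (1 − 1/47)
       = 141 · 92/141 = 92.

92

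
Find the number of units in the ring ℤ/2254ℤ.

924

2254 = 2 * 7^2 * 23.
φ(2) = 2 − 1 = 1.
φ(7^2) = 7^1·(7−1) = 7·6 = 42.
φ(23) = 23 − 1 = 22.
Multiply: 1 · 42 · 22 = 924.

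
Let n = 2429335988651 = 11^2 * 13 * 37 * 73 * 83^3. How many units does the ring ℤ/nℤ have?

1932764613120

φ(11^2) = 11^2 − 11^1 = 121 − 11 = 110.
φ(13) = 13 − 1 = 12.
φ(37) = 37 − 1 = 36.
φ(73) = 73 − 1 = 72.
φ(83^3) = 83^2·(83−1) = 6889·82 = 564898.
Multiply: 110 · 12 · 36 · 72 · 564898 = 1932764613120.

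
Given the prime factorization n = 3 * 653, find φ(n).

1304

φ(3) = 3 − 1 = 2.
φ(653) = 653 − 1 = 652.
Multiply: 2 · 652 = 1304.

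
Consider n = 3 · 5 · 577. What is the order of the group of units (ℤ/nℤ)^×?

4608

φ(3) = 3 − 1 = 2.
φ(5) = 5 − 1 = 4.
φ(577) = 577 − 1 = 576.
Since φ is multiplicative, φ(8655) = 2 · 4 · 576 = 4608.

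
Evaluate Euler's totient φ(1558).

720

Prime factorization: 1558 = 2 · 19 · 41.
φ(2) = 2 − 1 = 1.
φ(19) = 19 − 1 = 18.
φ(41) = 41 − 1 = 40.
φ(1558) = 1 × 18 × 40 = 720.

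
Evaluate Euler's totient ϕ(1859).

1560

1859 = 11 · 13^2.
φ(1859) = 1859 · (1 − 1/11) · (1 − 1/13)
       = 1859 · 120/143 = 1560.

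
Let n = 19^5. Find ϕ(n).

φ(2476099) = 2476099 · (1 − 1/19)
       = 2476099 · 18/19 = 2345778.

2345778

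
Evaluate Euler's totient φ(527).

Factor 527: 527 = 17 · 31.
φ(17) = 17 − 1 = 16.
φ(31) = 31 − 1 = 30.
φ(527) = 16 × 30 = 480.

480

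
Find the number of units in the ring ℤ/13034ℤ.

Factor 13034: 13034 = 2 · 7^3 · 19.
φ(13034) = 13034 · (1 − 1/2) · (1 − 1/7) · (1 − 1/19)
       = 13034 · 108/266 = 5292.

5292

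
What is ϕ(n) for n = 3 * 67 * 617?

81312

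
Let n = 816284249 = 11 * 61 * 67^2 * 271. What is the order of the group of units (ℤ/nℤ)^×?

716364000

φ(816284249) = 816284249 · (1 − 1/11) · (1 − 1/61) · (1 − 1/67) · (1 − 1/271)
       = 816284249 · 10692000/12183347 = 716364000.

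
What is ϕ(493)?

448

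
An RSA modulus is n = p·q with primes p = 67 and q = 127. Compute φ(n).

8316

φ(8509) = 8509 · (1 − 1/67) · (1 − 1/127)
       = 8509 · 8316/8509 = 8316.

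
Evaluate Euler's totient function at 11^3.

φ(11^3) = 11^2·(11−1) = 121·10 = 1210.

1210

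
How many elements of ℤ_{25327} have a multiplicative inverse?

Factor 25327: 25327 = 19 · 31 · 43.
φ(25327) = 25327 · (1 − 1/19) · (1 − 1/31) · (1 − 1/43)
       = 25327 · 22680/25327 = 22680.

22680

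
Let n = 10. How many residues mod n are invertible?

Prime factorization: 10 = 2 · 5.
φ(10) = 10 · (1 − 1/2) · (1 − 1/5)
       = 10 · 4/10 = 4.

4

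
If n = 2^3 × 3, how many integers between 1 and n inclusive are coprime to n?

φ(2^3) = 2^3 − 2^2 = 8 − 4 = 4.
φ(3) = 3 − 1 = 2.
Multiply: 4 · 2 = 8.

8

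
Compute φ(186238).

78624

Prime factorization: 186238 = 2 · 13^2 · 19 · 29.
φ(2) = 2 − 1 = 1.
φ(13^2) = 13^2 − 13^1 = 169 − 13 = 156.
φ(19) = 19 − 1 = 18.
φ(29) = 29 − 1 = 28.
Since φ is multiplicative, φ(186238) = 1 · 156 · 18 · 28 = 78624.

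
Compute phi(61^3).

φ(61^3) = 61^3 − 61^2 = 226981 − 3721 = 223260.

223260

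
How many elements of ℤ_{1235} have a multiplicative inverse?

1235 = 5 · 13 · 19.
φ(1235) = 1235 · (1 − 1/5) · (1 − 1/13) · (1 − 1/19)
       = 1235 · 864/1235 = 864.

864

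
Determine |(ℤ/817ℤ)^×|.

756

Factor 817: 817 = 19 * 43.
φ(19) = 19 − 1 = 18.
φ(43) = 43 − 1 = 42.
Multiply: 18 · 42 = 756.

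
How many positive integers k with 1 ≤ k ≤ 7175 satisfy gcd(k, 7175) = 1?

4800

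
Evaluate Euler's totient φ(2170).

720

First factor: 2170 = 2 · 5 · 7 · 31.
φ(2) = 2 − 1 = 1.
φ(5) = 5 − 1 = 4.
φ(7) = 7 − 1 = 6.
φ(31) = 31 − 1 = 30.
φ(2170) = 1 × 4 × 6 × 30 = 720.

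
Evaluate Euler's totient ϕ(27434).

11760

Prime factorization: 27434 = 2 * 11 * 29 * 43.
φ(2) = 2 − 1 = 1.
φ(11) = 11 − 1 = 10.
φ(29) = 29 − 1 = 28.
φ(43) = 43 − 1 = 42.
Multiply: 1 · 10 · 28 · 42 = 11760.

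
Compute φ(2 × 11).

10

φ(22) = 22 · (1 − 1/2) · (1 − 1/11)
       = 22 · 10/22 = 10.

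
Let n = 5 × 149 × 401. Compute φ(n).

236800

φ(5) = 5 − 1 = 4.
φ(149) = 149 − 1 = 148.
φ(401) = 401 − 1 = 400.
Since φ is multiplicative, φ(298745) = 4 · 148 · 400 = 236800.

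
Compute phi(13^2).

156

φ(169) = 169 · (1 − 1/13)
       = 169 · 12/13 = 156.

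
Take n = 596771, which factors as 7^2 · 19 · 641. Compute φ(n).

483840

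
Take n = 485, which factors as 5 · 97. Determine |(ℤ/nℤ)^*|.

φ(485) = 485 · (1 − 1/5) · (1 − 1/97)
       = 485 · 384/485 = 384.

384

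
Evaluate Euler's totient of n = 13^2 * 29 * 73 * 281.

φ(13^2) = 13^1·(13−1) = 13·12 = 156.
φ(29) = 29 − 1 = 28.
φ(73) = 73 − 1 = 72.
φ(281) = 281 − 1 = 280.
Since φ is multiplicative, φ(100534213) = 156 · 28 · 72 · 280 = 88058880.

88058880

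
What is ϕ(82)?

First factor: 82 = 2 × 41.
φ(2) = 2 − 1 = 1.
φ(41) = 41 − 1 = 40.
Multiply: 1 · 40 = 40.

40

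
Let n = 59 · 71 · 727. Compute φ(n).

φ(3045403) = 3045403 · (1 − 1/59) · (1 − 1/71) · (1 − 1/727)
       = 3045403 · 2947560/3045403 = 2947560.

2947560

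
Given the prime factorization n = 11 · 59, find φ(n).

φ(11) = 11 − 1 = 10.
φ(59) = 59 − 1 = 58.
Since φ is multiplicative, φ(649) = 10 · 58 = 580.

580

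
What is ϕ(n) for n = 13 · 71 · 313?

φ(288899) = 288899 · (1 − 1/13) · (1 − 1/71) · (1 − 1/313)
       = 288899 · 262080/288899 = 262080.

262080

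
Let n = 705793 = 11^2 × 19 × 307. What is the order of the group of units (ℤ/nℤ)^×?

φ(705793) = 705793 · (1 − 1/11) · (1 − 1/19) · (1 − 1/307)
       = 705793 · 55080/64163 = 605880.

605880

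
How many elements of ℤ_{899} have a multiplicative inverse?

840

899 = 29 · 31.
φ(899) = 899 · (1 − 1/29) · (1 − 1/31)
       = 899 · 840/899 = 840.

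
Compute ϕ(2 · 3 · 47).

φ(2) = 2 − 1 = 1.
φ(3) = 3 − 1 = 2.
φ(47) = 47 − 1 = 46.
φ(282) = 1 × 2 × 46 = 92.

92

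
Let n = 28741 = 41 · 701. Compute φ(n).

28000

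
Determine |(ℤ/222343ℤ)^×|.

179200

Prime factorization: 222343 = 11 · 17 · 29 · 41.
φ(222343) = 222343 · (1 − 1/11) · (1 − 1/17) · (1 − 1/29) · (1 − 1/41)
       = 222343 · 179200/222343 = 179200.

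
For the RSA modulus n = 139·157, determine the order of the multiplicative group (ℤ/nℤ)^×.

21528

For distinct primes, φ(pq) = (p−1)(q−1) = 138 × 156 = 21528.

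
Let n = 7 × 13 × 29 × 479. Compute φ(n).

φ(7) = 7 − 1 = 6.
φ(13) = 13 − 1 = 12.
φ(29) = 29 − 1 = 28.
φ(479) = 479 − 1 = 478.
φ(1264081) = 6 × 12 × 28 × 478 = 963648.

963648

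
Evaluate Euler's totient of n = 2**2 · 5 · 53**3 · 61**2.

4276871040

φ(11079426340) = 11079426340 · (1 − 1/2) · (1 − 1/5) · (1 − 1/53) · (1 − 1/61)
       = 11079426340 · 12480/32330 = 4276871040.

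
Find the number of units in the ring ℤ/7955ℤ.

6048

Factor 7955: 7955 = 5 * 37 * 43.
φ(7955) = 7955 · (1 − 1/5) · (1 − 1/37) · (1 − 1/43)
       = 7955 · 6048/7955 = 6048.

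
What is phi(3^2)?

φ(9) = 9 · (1 − 1/3)
       = 9 · 2/3 = 6.

6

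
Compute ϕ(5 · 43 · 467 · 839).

65605344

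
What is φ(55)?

Prime factorization: 55 = 5 × 11.
φ(55) = 55 · (1 − 1/5) · (1 − 1/11)
       = 55 · 40/55 = 40.

40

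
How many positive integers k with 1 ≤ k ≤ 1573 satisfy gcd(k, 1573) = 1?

First factor: 1573 = 11^2 × 13.
φ(1573) = 1573 · (1 − 1/11) · (1 − 1/13)
       = 1573 · 120/143 = 1320.

1320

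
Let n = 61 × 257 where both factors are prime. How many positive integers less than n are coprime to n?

φ(61) = 61 − 1 = 60.
φ(257) = 257 − 1 = 256.
Multiply: 60 · 256 = 15360.

15360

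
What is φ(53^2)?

φ(53^2) = 53^2 − 53^1 = 2809 − 53 = 2756.

2756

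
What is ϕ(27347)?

24640

First factor: 27347 = 23 × 29 × 41.
φ(27347) = 27347 · (1 − 1/23) · (1 − 1/29) · (1 − 1/41)
       = 27347 · 24640/27347 = 24640.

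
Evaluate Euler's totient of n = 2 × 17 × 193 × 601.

φ(2) = 2 − 1 = 1.
φ(17) = 17 − 1 = 16.
φ(193) = 193 − 1 = 192.
φ(601) = 601 − 1 = 600.
Since φ is multiplicative, φ(3943762) = 1 · 16 · 192 · 600 = 1843200.

1843200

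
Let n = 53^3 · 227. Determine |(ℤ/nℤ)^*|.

33011368

φ(53^3) = 53^2·(53−1) = 2809·52 = 146068.
φ(227) = 227 − 1 = 226.
φ(33795079) = 146068 × 226 = 33011368.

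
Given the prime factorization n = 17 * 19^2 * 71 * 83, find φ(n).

31409280

φ(17) = 17 − 1 = 16.
φ(19^2) = 19^1·(19−1) = 19·18 = 342.
φ(71) = 71 − 1 = 70.
φ(83) = 83 − 1 = 82.
φ(36165341) = 16 × 342 × 70 × 82 = 31409280.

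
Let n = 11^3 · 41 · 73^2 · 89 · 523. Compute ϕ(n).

11685677414400

φ(11^3) = 11^2·(11−1) = 121·10 = 1210.
φ(41) = 41 − 1 = 40.
φ(73^2) = 73^1·(73−1) = 73·72 = 5256.
φ(89) = 89 − 1 = 88.
φ(523) = 523 − 1 = 522.
Multiply: 1210 · 40 · 5256 · 88 · 522 = 11685677414400.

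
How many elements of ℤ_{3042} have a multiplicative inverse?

936

Factor 3042: 3042 = 2 × 3^2 × 13^2.
φ(2) = 2 − 1 = 1.
φ(3^2) = 3^2 − 3^1 = 9 − 3 = 6.
φ(13^2) = 13^1·(13−1) = 13·12 = 156.
φ(3042) = 1 × 6 × 156 = 936.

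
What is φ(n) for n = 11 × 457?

φ(5027) = 5027 · (1 − 1/11) · (1 − 1/457)
       = 5027 · 4560/5027 = 4560.

4560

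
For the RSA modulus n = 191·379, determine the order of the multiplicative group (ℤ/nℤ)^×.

φ(191) = 191 − 1 = 190.
φ(379) = 379 − 1 = 378.
Since φ is multiplicative, φ(72389) = 190 · 378 = 71820.

71820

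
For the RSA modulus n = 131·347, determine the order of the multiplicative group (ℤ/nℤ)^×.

φ(45457) = 45457 · (1 − 1/131) · (1 − 1/347)
       = 45457 · 44980/45457 = 44980.

44980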